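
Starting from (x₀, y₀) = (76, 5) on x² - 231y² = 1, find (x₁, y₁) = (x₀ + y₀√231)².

Solutions to x² - Dy² = 1 are generated by powers of (x₀ + y₀√D).
The next solution satisfies x₁ + y₁√231 = (x₀ + y₀√231)², giving:
x₁ = x₀² + 231y₀² = 76² + 231·5² = 5776 + 5775 = 11551
y₁ = 2x₀y₀ = 2·76·5 = 760

Verify: 11551² - 231·760² = 133425601 - 133425600 = 1 ✓

x = 11551, y = 760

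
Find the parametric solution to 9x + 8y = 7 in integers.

Step 1: Compute gcd(9, 8) = 1.
Since 1 divides 7, solutions exist.

Step 2: Find a particular solution using extended Euclidean algorithm.
We get x₀ = 7, y₀ = -7.
Check: 9*7 + 8*-7 = 7 = 7 ✓

Step 3: Write the general solution.
x = 7 + (8/1)t = 7 + 8t
y = -7 - (9/1)t = -7 - 9t
for any integer t.

x = 7 + 8t, y = -7 - 9t for integer t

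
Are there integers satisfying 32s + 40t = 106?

Step 1: Compute gcd(32, 40).
gcd(32, 40) = 8

Step 2: Check divisibility.
Does 8 divide 106? 106 = 8 x 13 + 2, so no.

By the theorem on linear Diophantine equations, 32s + 40t = 106 has integer solutions if and only if gcd(32, 40) divides 106. Since 8 does not divide 106, no solutions exist.

No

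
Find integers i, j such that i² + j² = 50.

We need to find integers i, j > 0 such that i² + j² = 50.
Trying i = 1: j² = 50 - 1² = 50 - 1 = 49
j = 7
Check: 1² + 7² = 1 + 49 = 50 ✓

50 = 1² + 7²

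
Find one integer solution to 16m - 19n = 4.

Step 1: Check solvability.
gcd(16, 19) = 1
Since 1 divides 4, solutions exist.

Step 2: Apply extended Euclidean algorithm to find gcd.
We find integers such that 16*x0 + 19*y0 = 1

Step 3: Scale the particular solution.
Multiply by 4/1 = 4:
m = 24, n = 20

Step 4: Verify.
16*(24) - 19*(20) = 4 = 4 ✓

m = 24, n = 20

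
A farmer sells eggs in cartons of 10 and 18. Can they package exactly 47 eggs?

We need non-negative a, b with 10a + 18b = 47.
gcd(10, 18) = 2, and 2 does not divide 47.
No integer solutions exist.

No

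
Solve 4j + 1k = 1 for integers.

Step 1: Check solvability.
gcd(4, 1) = 1
Since 1 divides 1, solutions exist.

Step 2: Apply extended Euclidean algorithm to find gcd.
We find integers such that 4*x0 + 1*y0 = 1

Step 3: Scale the particular solution.
Multiply by 1/1 = 1:
j = 0, k = 1

Step 4: Verify.
4*(0) + 1*(1) = 1 = 1 ✓

j = 0, k = 1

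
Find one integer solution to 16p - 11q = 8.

Step 1: Check solvability.
gcd(16, 11) = 1
Since 1 divides 8, solutions exist.

Step 2: Apply extended Euclidean algorithm to find gcd.
We find integers such that 16*x0 + 11*y0 = 1

Step 3: Scale the particular solution.
Multiply by 8/1 = 8:
p = -16, q = -24

Step 4: Verify.
16*(-16) - 11*(-24) = 8 = 8 ✓

p = -16, q = -24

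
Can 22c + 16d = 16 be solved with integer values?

Step 1: Compute gcd(22, 16).
gcd(22, 16) = 2

Step 2: Check divisibility.
Does 2 divide 16? 16 = 2 x 8, so yes.

By the theorem on linear Diophantine equations, 22c + 16d = 16 has integer solutions if and only if gcd(22, 16) divides 16. Since 2 | 16, solutions exist.

Yes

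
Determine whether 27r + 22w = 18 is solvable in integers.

Step 1: Compute gcd(27, 22).
gcd(27, 22) = 1

Step 2: Check divisibility.
Does 1 divide 18? 18 = 1 x 18, so yes.

By the theorem on linear Diophantine equations, 27r + 22w = 18 has integer solutions if and only if gcd(27, 22) divides 18. Since 1 | 18, solutions exist.

Yes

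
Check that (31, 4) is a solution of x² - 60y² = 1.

Compute x² = 31² = 961
Compute 60y² = 60·4² = 60·16 = 960
x² - 60y² = 961 - 960 = 1
Since this equals 1, (31, 4) is a solution.

Yes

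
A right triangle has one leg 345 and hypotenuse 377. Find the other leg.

b² = c² - a² = 142129 - 119025 = 23104
b = 152

152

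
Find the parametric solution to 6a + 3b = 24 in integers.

Step 1: Compute gcd(6, 3) = 3.
Since 3 divides 24, solutions exist.

Step 2: Find a particular solution using extended Euclidean algorithm.
We get a₀ = 0, b₀ = 8.
Check: 6*0 + 3*8 = 24 = 24 ✓

Step 3: Write the general solution.
a = 0 + (3/3)t = 0 + 1t
b = 8 - (6/3)t = 8 - 2t
for any integer t.

a = 0 + 1t, b = 8 - 2t for integer t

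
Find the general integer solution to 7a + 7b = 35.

Step 1: Compute gcd(7, 7) = 7.
Since 7 divides 35, solutions exist.

Step 2: Find a particular solution using extended Euclidean algorithm.
We get a₀ = 0, b₀ = 5.
Check: 7*0 + 7*5 = 35 = 35 ✓

Step 3: Write the general solution.
a = 0 + (7/7)t = 0 + 1t
b = 5 - (7/7)t = 5 - 1t
for any integer t.

a = 0 + 1t, b = 5 - 1t for integer t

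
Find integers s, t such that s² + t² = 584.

We need to find integers s, t > 0 such that s² + t² = 584.
Trying s = 10: t² = 584 - 10² = 584 - 100 = 484
t = 22
Check: 10² + 22² = 100 + 484 = 584 ✓

584 = 10² + 22²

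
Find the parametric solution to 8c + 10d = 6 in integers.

Step 1: Compute gcd(8, 10) = 2.
Since 2 divides 6, solutions exist.

Step 2: Find a particular solution using extended Euclidean algorithm.
We get c₀ = -3, d₀ = 3.
Check: 8*-3 + 10*3 = 6 = 6 ✓

Step 3: Write the general solution.
c = -3 + (10/2)t = -3 + 5t
d = 3 - (8/2)t = 3 - 4t
for any integer t.

c = -3 + 5t, d = 3 - 4t for integer t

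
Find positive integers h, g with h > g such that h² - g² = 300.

Factor: h² - g² = (h+g)(h-g) = 300.
We need two factors of 300 with the same parity.
Use h+g = 150 and h-g = 2 (product 150·2 = 300).
Adding: 2h = 152, so h = 76.
Subtracting: 2g = 148, so g = 74.
Check: 76² - 74² = 5776 - 5476 = 300 ✓

h = 76, g = 74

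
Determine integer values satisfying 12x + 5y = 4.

Step 1: Check solvability.
gcd(12, 5) = 1
Since 1 divides 4, solutions exist.

Step 2: Apply extended Euclidean algorithm to find gcd.
We find integers such that 12*x0 + 5*y0 = 1

Step 3: Scale the particular solution.
Multiply by 4/1 = 4:
x = -8, y = 20

Step 4: Verify.
12*(-8) + 5*(20) = 4 = 4 ✓

x = -8, y = 20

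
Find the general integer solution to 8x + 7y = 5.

Step 1: Compute gcd(8, 7) = 1.
Since 1 divides 5, solutions exist.

Step 2: Find a particular solution using extended Euclidean algorithm.
We get x₀ = 5, y₀ = -5.
Check: 8*5 + 7*-5 = 5 = 5 ✓

Step 3: Write the general solution.
x = 5 + (7/1)t = 5 + 7t
y = -5 - (8/1)t = -5 - 8t
for any integer t.

x = 5 + 7t, y = -5 - 8t for integer t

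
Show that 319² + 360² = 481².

Compute a² + b²:
319² + 360² = 101761 + 129600 = 231361
Compute c²:
481² = 231361
Since 231361 = 231361, it is a Pythagorean triple.

Yes, it is a Pythagorean triple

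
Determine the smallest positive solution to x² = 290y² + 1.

We seek the smallest positive integers (x, y) with x² - 290y² = 1, i.e., x² = 290y² + 1.
Try successive y values:
y = 1: x² = 290·1² + 1 = 291, not a perfect square
y = 2: x² = 290·2² + 1 = 1161, not a perfect square
y = 3: x² = 290·3² + 1 = 2611, not a perfect square
... continuing the search (or via continued fractions) ...
y = 34: x² = 290·34² + 1 = 335241, x = 579 ✓

Verify: 579² - 290·34² = 335241 - 335240 = 1 ✓

x = 579, y = 34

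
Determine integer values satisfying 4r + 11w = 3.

Step 1: Check solvability.
gcd(4, 11) = 1
Since 1 divides 3, solutions exist.

Step 2: Apply extended Euclidean algorithm to find gcd.
We find integers such that 4*x0 + 11*y0 = 1

Step 3: Scale the particular solution.
Multiply by 3/1 = 3:
r = 9, w = -3

Step 4: Verify.
4*(9) + 11*(-3) = 3 = 3 ✓

r = 9, w = -3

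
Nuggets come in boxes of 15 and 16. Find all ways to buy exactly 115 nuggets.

We need non-negative integers (x, y) with 15x + 16y = 115.
For each x in 0..7, check if 115 - 15x is a non-negative multiple of 16.
No x yields an integer y ≥ 0.

No solution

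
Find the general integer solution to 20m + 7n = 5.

Step 1: Compute gcd(20, 7) = 1.
Since 1 divides 5, solutions exist.

Step 2: Find a particular solution using extended Euclidean algorithm.
We get m₀ = -5, n₀ = 15.
Check: 20*-5 + 7*15 = 5 = 5 ✓

Step 3: Write the general solution.
m = -5 + (7/1)t = -5 + 7t
n = 15 - (20/1)t = 15 - 20t
for any integer t.

m = -5 + 7t, n = 15 - 20t for integer t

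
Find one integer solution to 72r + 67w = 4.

Step 1: Check solvability.
gcd(72, 67) = 1
Since 1 divides 4, solutions exist.

Step 2: Apply extended Euclidean algorithm to find gcd.
We find integers such that 72*x0 + 67*y0 = 1

Step 3: Scale the particular solution.
Multiply by 4/1 = 4:
r = 108, w = -116

Step 4: Verify.
72*(108) + 67*(-116) = 4 = 4 ✓

r = 108, w = -116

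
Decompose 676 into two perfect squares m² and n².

We need to find integers m, n > 0 such that m² + n² = 676.
Trying m = 10: n² = 676 - 10² = 676 - 100 = 576
n = 24
Check: 10² + 24² = 100 + 576 = 676 ✓

676 = 10² + 24²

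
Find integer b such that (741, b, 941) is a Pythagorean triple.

b² = c² - a² = 941² - 741² = 885481 - 549081 = 336400
b = sqrt(336400) = 580

580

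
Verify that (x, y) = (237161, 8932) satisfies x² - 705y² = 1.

Compute x² = 237161² = 56245339921
Compute 705y² = 705·8932² = 705·79780624 = 56245339920
x² - 705y² = 56245339921 - 56245339920 = 1
Since this equals 1, (237161, 8932) is a solution.

Yes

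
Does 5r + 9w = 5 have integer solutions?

Step 1: Compute gcd(5, 9).
gcd(5, 9) = 1

Step 2: Check divisibility.
Does 1 divide 5? 5 = 1 x 5, so yes.

By the theorem on linear Diophantine equations, 5r + 9w = 5 has integer solutions if and only if gcd(5, 9) divides 5. Since 1 | 5, solutions exist.

Yes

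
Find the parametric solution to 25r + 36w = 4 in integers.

Step 1: Compute gcd(25, 36) = 1.
Since 1 divides 4, solutions exist.

Step 2: Find a particular solution using extended Euclidean algorithm.
We get r₀ = 52, w₀ = -36.
Check: 25*52 + 36*-36 = 4 = 4 ✓

Step 3: Write the general solution.
r = 52 + (36/1)t = 52 + 36t
w = -36 - (25/1)t = -36 - 25t
for any integer t.

r = 52 + 36t, w = -36 - 25t for integer t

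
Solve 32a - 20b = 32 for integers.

Step 1: Check solvability.
gcd(32, 20) = 4
Since 4 divides 32, solutions exist.

Step 2: Apply extended Euclidean algorithm to find gcd.
We find integers such that 32*x0 + 20*y0 = 4

Step 3: Scale the particular solution.
Multiply by 32/4 = 8:
a = 16, b = 24

Step 4: Verify.
32*(16) - 20*(24) = 32 = 32 ✓

a = 16, b = 24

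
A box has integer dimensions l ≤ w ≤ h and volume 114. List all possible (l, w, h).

Iterate l from 1 to ⌊114^(1/3)⌋. For each l dividing 114, iterate w ≥ l with w dividing 114/l, and set h = 114/(l·w).
Triples found (5): (1×1×114), (1×2×57), (1×3×38), (1×6×19), (2×3×19)

(1×1×114), (1×2×57), (1×3×38), (1×6×19), (2×3×19)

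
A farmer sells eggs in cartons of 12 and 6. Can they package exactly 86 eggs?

We need non-negative a, b with 12a + 6b = 86.
gcd(12, 6) = 6, and 6 does not divide 86.
No integer solutions exist.

No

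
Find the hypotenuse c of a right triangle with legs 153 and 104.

c² = a² + b² = 153² + 104² = 23409 + 10816 = 34225
c = sqrt(34225) = 185

185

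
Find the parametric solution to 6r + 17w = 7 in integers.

Step 1: Compute gcd(6, 17) = 1.
Since 1 divides 7, solutions exist.

Step 2: Find a particular solution using extended Euclidean algorithm.
We get r₀ = 21, w₀ = -7.
Check: 6*21 + 17*-7 = 7 = 7 ✓

Step 3: Write the general solution.
r = 21 + (17/1)t = 21 + 17t
w = -7 - (6/1)t = -7 - 6t
for any integer t.

r = 21 + 17t, w = -7 - 6t for integer t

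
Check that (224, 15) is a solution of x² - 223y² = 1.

Compute x² = 224² = 50176
Compute 223y² = 223·15² = 223·225 = 50175
x² - 223y² = 50176 - 50175 = 1
Since this equals 1, (224, 15) is a solution.

Yes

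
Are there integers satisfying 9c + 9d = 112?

Step 1: Compute gcd(9, 9).
gcd(9, 9) = 9

Step 2: Check divisibility.
Does 9 divide 112? 112 = 9 x 12 + 4, so no.

By the theorem on linear Diophantine equations, 9c + 9d = 112 has integer solutions if and only if gcd(9, 9) divides 112. Since 9 does not divide 112, no solutions exist.

No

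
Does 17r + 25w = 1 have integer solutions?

Step 1: Compute gcd(17, 25).
gcd(17, 25) = 1

Step 2: Check divisibility.
Does 1 divide 1? 1 = 1 x 1, so yes.

By the theorem on linear Diophantine equations, 17r + 25w = 1 has integer solutions if and only if gcd(17, 25) divides 1. Since 1 | 1, solutions exist.

Yes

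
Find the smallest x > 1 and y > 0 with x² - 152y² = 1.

We seek the smallest positive integers (x, y) with x² - 152y² = 1, i.e., x² = 152y² + 1.
Try successive y values:
y = 1: x² = 152·1² + 1 = 153, not a perfect square
y = 2: x² = 152·2² + 1 = 609, not a perfect square
y = 3: x² = 152·3² + 1 = 1369, x = 37 ✓

Verify: 37² - 152·3² = 1369 - 1368 = 1 ✓

x = 37, y = 3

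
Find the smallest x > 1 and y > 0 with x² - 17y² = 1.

We seek the smallest positive integers (x, y) with x² - 17y² = 1, i.e., x² = 17y² + 1.
Try successive y values:
y = 1: x² = 17·1² + 1 = 18, not a perfect square
y = 2: x² = 17·2² + 1 = 69, not a perfect square
y = 3: x² = 17·3² + 1 = 154, not a perfect square
... continuing the search (or via continued fractions) ...
y = 8: x² = 17·8² + 1 = 1089, x = 33 ✓

Verify: 33² - 17·8² = 1089 - 1088 = 1 ✓

x = 33, y = 8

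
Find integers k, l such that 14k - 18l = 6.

Step 1: Check solvability.
gcd(14, 18) = 2
Since 2 divides 6, solutions exist.

Step 2: Apply extended Euclidean algorithm to find gcd.
We find integers such that 14*x0 + 18*y0 = 2

Step 3: Scale the particular solution.
Multiply by 6/2 = 3:
k = 12, l = 9

Step 4: Verify.
14*(12) - 18*(9) = 6 = 6 ✓

k = 12, l = 9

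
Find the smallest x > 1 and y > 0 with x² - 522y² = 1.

We seek the smallest positive integers (x, y) with x² - 522y² = 1, i.e., x² = 522y² + 1.
Try successive y values:
y = 1: x² = 522·1² + 1 = 523, not a perfect square
y = 2: x² = 522·2² + 1 = 2089, not a perfect square
y = 3: x² = 522·3² + 1 = 4699, not a perfect square
... continuing the search (or via continued fractions) ...
y = 858: x² = 522·858² + 1 = 384277609, x = 19603 ✓

Verify: 19603² - 522·858² = 384277609 - 384277608 = 1 ✓

x = 19603, y = 858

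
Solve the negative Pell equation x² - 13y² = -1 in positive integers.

We need x² = 13y² - 1. Try successive y:
y = 1: x² = 13·1² - 1 = 12, not a perfect square
y = 2: x² = 13·2² - 1 = 51, not a perfect square
y = 3: x² = 13·3² - 1 = 116, not a perfect square
...
y = 5: x² = 13·5² - 1 = 324 = 18² ✓
Check: 18² - 13·5² = 324 - 325 = -1 ✓

x = 18, y = 5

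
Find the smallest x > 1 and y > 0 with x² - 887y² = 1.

We seek the smallest positive integers (x, y) with x² - 887y² = 1, i.e., x² = 887y² + 1.
Try successive y values:
y = 1: x² = 887·1² + 1 = 888, not a perfect square
y = 2: x² = 887·2² + 1 = 3549, not a perfect square
y = 3: x² = 887·3² + 1 = 7984, not a perfect square
... continuing the search (or via continued fractions) ...
y = 15755: x² = 887·15755² + 1 = 220171162176, x = 469224 ✓

Verify: 469224² - 887·15755² = 220171162176 - 220171162175 = 1 ✓

x = 469224, y = 15755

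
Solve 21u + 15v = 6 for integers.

Step 1: Check solvability.
gcd(21, 15) = 3
Since 3 divides 6, solutions exist.

Step 2: Apply extended Euclidean algorithm to find gcd.
We find integers such that 21*x0 + 15*y0 = 3

Step 3: Scale the particular solution.
Multiply by 6/3 = 2:
u = -4, v = 6

Step 4: Verify.
21*(-4) + 15*(6) = 6 = 6 ✓

u = -4, v = 6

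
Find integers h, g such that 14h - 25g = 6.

Step 1: Check solvability.
gcd(14, 25) = 1
Since 1 divides 6, solutions exist.

Step 2: Apply extended Euclidean algorithm to find gcd.
We find integers such that 14*x0 + 25*y0 = 1

Step 3: Scale the particular solution.
Multiply by 6/1 = 6:
h = 54, g = 30

Step 4: Verify.
14*(54) - 25*(30) = 6 = 6 ✓

h = 54, g = 30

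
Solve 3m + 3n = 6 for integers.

Step 1: Check solvability.
gcd(3, 3) = 3
Since 3 divides 6, solutions exist.

Step 2: Apply extended Euclidean algorithm to find gcd.
We find integers such that 3*x0 + 3*y0 = 3

Step 3: Scale the particular solution.
Multiply by 6/3 = 2:
m = 0, n = 2

Step 4: Verify.
3*(0) + 3*(2) = 6 = 6 ✓

m = 0, n = 2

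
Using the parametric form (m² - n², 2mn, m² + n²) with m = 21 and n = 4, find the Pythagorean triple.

a = m² - n² = 21² - 4² = 441 - 16 = 425
b = 2mn = 2·21·4 = 168
c = m² + n² = 441 + 16 = 457
Verify: 425² + 168² = 180625 + 28224 = 208849 = 457² ✓

(425, 168, 457)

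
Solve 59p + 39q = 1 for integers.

Step 1: Check solvability.
gcd(59, 39) = 1
Since 1 divides 1, solutions exist.

Step 2: Apply extended Euclidean algorithm to find gcd.
We find integers such that 59*x0 + 39*y0 = 1

Step 3: Scale the particular solution.
Multiply by 1/1 = 1:
p = 2, q = -3

Step 4: Verify.
59*(2) + 39*(-3) = 1 = 1 ✓

p = 2, q = -3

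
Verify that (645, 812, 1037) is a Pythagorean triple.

Compute a² + b² = 645² + 812² = 416025 + 659344 = 1075369
Compute c² = 1037² = 1075369
Since 1075369 = 1075369, confirmed.

Yes, it is a Pythagorean triple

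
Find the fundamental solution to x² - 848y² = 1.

We seek the smallest positive integers (x, y) with x² - 848y² = 1, i.e., x² = 848y² + 1.
Try successive y values:
y = 1: x² = 848·1² + 1 = 849, not a perfect square
y = 2: x² = 848·2² + 1 = 3393, not a perfect square
y = 3: x² = 848·3² + 1 = 7633, not a perfect square
... continuing the search (or via continued fractions) ...
y = 2275: x² = 848·2275² + 1 = 4388930001, x = 66249 ✓

Verify: 66249² - 848·2275² = 4388930001 - 4388930000 = 1 ✓

x = 66249, y = 2275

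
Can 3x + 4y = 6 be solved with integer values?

Step 1: Compute gcd(3, 4).
gcd(3, 4) = 1

Step 2: Check divisibility.
Does 1 divide 6? 6 = 1 x 6, so yes.

By the theorem on linear Diophantine equations, 3x + 4y = 6 has integer solutions if and only if gcd(3, 4) divides 6. Since 1 | 6, solutions exist.

Yes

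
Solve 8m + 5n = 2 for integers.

Step 1: Check solvability.
gcd(8, 5) = 1
Since 1 divides 2, solutions exist.

Step 2: Apply extended Euclidean algorithm to find gcd.
We find integers such that 8*x0 + 5*y0 = 1

Step 3: Scale the particular solution.
Multiply by 2/1 = 2:
m = 4, n = -6

Step 4: Verify.
8*(4) + 5*(-6) = 2 = 2 ✓

m = 4, n = -6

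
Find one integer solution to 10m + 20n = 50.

Step 1: Check solvability.
gcd(10, 20) = 10
Since 10 divides 50, solutions exist.

Step 2: Apply extended Euclidean algorithm to find gcd.
We find integers such that 10*x0 + 20*y0 = 10

Step 3: Scale the particular solution.
Multiply by 50/10 = 5:
m = 5, n = 0

Step 4: Verify.
10*(5) + 20*(0) = 50 = 50 ✓

m = 5, n = 0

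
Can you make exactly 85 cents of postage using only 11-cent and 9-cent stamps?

We need non-negative x, y with 11x + 9y = 85.
gcd(11, 9) = 1 divides 85, so integer solutions exist.
Search for a non-negative one: x = 2 gives 9y = 85 - 22 = 63, so y = 7.
Check: 11·2 + 9·7 = 85 ✓

Yes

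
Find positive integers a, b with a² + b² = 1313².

We need a² + b² = 1313² = 1723969.
Trying: 255² + 1288² = 65025 + 1658944 = 1723969 ✓

(255, 1288, 1313)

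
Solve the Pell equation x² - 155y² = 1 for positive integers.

We seek the smallest positive integers (x, y) with x² - 155y² = 1, i.e., x² = 155y² + 1.
Try successive y values:
y = 1: x² = 155·1² + 1 = 156, not a perfect square
y = 2: x² = 155·2² + 1 = 621, not a perfect square
y = 3: x² = 155·3² + 1 = 1396, not a perfect square
... continuing the search (or via continued fractions) ...
y = 20: x² = 155·20² + 1 = 62001, x = 249 ✓

Verify: 249² - 155·20² = 62001 - 62000 = 1 ✓

x = 249, y = 20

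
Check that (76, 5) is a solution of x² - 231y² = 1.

Compute x² = 76² = 5776
Compute 231y² = 231·5² = 231·25 = 5775
x² - 231y² = 5776 - 5775 = 1
Since this equals 1, (76, 5) is a solution.

Yes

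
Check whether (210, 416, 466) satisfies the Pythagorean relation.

Compute a² + b²:
210² + 416² = 44100 + 173056 = 217156
Compute c²:
466² = 217156
Since 217156 = 217156, it is a Pythagorean triple.

Yes, it is a Pythagorean triple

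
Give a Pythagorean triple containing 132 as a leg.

We need the other leg and hypotenuse such that 132² + x² = c².
Take x = 2176, c = 2180: 132² + 2176² = 17424 + 4734976 = 4752400 = 2180² ✓
Triple: (132, 2176, 2180)

(132, 2176, 2180)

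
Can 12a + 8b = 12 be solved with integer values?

Step 1: Compute gcd(12, 8).
gcd(12, 8) = 4

Step 2: Check divisibility.
Does 4 divide 12? 12 = 4 x 3, so yes.

By the theorem on linear Diophantine equations, 12a + 8b = 12 has integer solutions if and only if gcd(12, 8) divides 12. Since 4 | 12, solutions exist.

Yes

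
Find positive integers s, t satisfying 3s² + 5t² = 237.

Try small values of s and check whether (237 - 3s²)/5 is a perfect square.
s = 8: 3·8² = 192, so 5t² = 237 - 192 = 45, giving t² = 9, t = 3.
Check: 3·8² + 5·3² = 192 + 45 = 237 ✓

s = 8, t = 3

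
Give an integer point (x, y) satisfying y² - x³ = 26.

Try small integer x values and check whether x³ + 26 is a perfect square.
x = -1: x³ + 26 = -1³ + 26 = -1 + 26 = 25
Is 25 a perfect square? 5² = 25 ✓
So (x, y) = (-1, -5) is a solution.

x = -1, y = -5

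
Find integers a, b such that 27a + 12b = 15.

Step 1: Check solvability.
gcd(27, 12) = 3
Since 3 divides 15, solutions exist.

Step 2: Apply extended Euclidean algorithm to find gcd.
We find integers such that 27*x0 + 12*y0 = 3

Step 3: Scale the particular solution.
Multiply by 15/3 = 5:
a = 5, b = -10

Step 4: Verify.
27*(5) + 12*(-10) = 15 = 15 ✓

a = 5, b = -10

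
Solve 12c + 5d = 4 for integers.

Step 1: Check solvability.
gcd(12, 5) = 1
Since 1 divides 4, solutions exist.

Step 2: Apply extended Euclidean algorithm to find gcd.
We find integers such that 12*x0 + 5*y0 = 1

Step 3: Scale the particular solution.
Multiply by 4/1 = 4:
c = -8, d = 20

Step 4: Verify.
12*(-8) + 5*(20) = 4 = 4 ✓

c = -8, d = 20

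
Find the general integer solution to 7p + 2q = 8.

Step 1: Compute gcd(7, 2) = 1.
Since 1 divides 8, solutions exist.

Step 2: Find a particular solution using extended Euclidean algorithm.
We get p₀ = 8, q₀ = -24.
Check: 7*8 + 2*-24 = 8 = 8 ✓

Step 3: Write the general solution.
p = 8 + (2/1)t = 8 + 2t
q = -24 - (7/1)t = -24 - 7t
for any integer t.

p = 8 + 2t, q = -24 - 7t for integer t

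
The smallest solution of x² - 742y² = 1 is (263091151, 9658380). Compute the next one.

Solutions to x² - Dy² = 1 are generated by powers of (x₀ + y₀√D).
The next solution satisfies x₁ + y₁√742 = (x₀ + y₀√742)², giving:
x₁ = x₀² + 742y₀² = 263091151² + 742·9658380² = 69216953734504801 + 69216953734504800 = 138433907469009601
y₁ = 2x₀y₀ = 2·263091151·9658380 = 5082068621990760

Verify: 138433907469009601² - 742·5082068621990760² = 19163946737138312193852219830179201 - 19163946737138312193852219830179200 = 1 ✓

x = 138433907469009601, y = 5082068621990760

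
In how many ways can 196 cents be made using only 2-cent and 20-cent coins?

We need non-negative integers (x, y) with 2x + 20y = 196.
For each x from 0 to 98, check if (196 - 2x) is a non-negative multiple of 20.
Solutions (x, y): (8,9), (18,8), (28,7), (38,6), ...
Count: 10

10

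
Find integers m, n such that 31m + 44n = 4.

Step 1: Check solvability.
gcd(31, 44) = 1
Since 1 divides 4, solutions exist.

Step 2: Apply extended Euclidean algorithm to find gcd.
We find integers such that 31*x0 + 44*y0 = 1

Step 3: Scale the particular solution.
Multiply by 4/1 = 4:
m = -68, n = 48

Step 4: Verify.
31*(-68) + 44*(48) = 4 = 4 ✓

m = -68, n = 48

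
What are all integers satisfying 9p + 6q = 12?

Step 1: Compute gcd(9, 6) = 3.
Since 3 divides 12, solutions exist.

Step 2: Find a particular solution using extended Euclidean algorithm.
We get p₀ = 4, q₀ = -4.
Check: 9*4 + 6*-4 = 12 = 12 ✓

Step 3: Write the general solution.
p = 4 + (6/3)t = 4 + 2t
q = -4 - (9/3)t = -4 - 3t
for any integer t.

p = 4 + 2t, q = -4 - 3t for integer t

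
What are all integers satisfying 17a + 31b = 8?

Step 1: Compute gcd(17, 31) = 1.
Since 1 divides 8, solutions exist.

Step 2: Find a particular solution using extended Euclidean algorithm.
We get a₀ = 88, b₀ = -48.
Check: 17*88 + 31*-48 = 8 = 8 ✓

Step 3: Write the general solution.
a = 88 + (31/1)t = 88 + 31t
b = -48 - (17/1)t = -48 - 17t
for any integer t.

a = 88 + 31t, b = -48 - 17t for integer t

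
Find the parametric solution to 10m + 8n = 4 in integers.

Step 1: Compute gcd(10, 8) = 2.
Since 2 divides 4, solutions exist.

Step 2: Find a particular solution using extended Euclidean algorithm.
We get m₀ = 2, n₀ = -2.
Check: 10*2 + 8*-2 = 4 = 4 ✓

Step 3: Write the general solution.
m = 2 + (8/2)t = 2 + 4t
n = -2 - (10/2)t = -2 - 5t
for any integer t.

m = 2 + 4t, n = -2 - 5t for integer t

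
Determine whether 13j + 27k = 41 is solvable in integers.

Step 1: Compute gcd(13, 27).
gcd(13, 27) = 1

Step 2: Check divisibility.
Does 1 divide 41? 41 = 1 x 41, so yes.

By the theorem on linear Diophantine equations, 13j + 27k = 41 has integer solutions if and only if gcd(13, 27) divides 41. Since 1 | 41, solutions exist.

Yes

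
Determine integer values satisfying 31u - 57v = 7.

Step 1: Check solvability.
gcd(31, 57) = 1
Since 1 divides 7, solutions exist.

Step 2: Apply extended Euclidean algorithm to find gcd.
We find integers such that 31*x0 + 57*y0 = 1

Step 3: Scale the particular solution.
Multiply by 7/1 = 7:
u = -77, v = -42

Step 4: Verify.
31*(-77) - 57*(-42) = 7 = 7 ✓

u = -77, v = -42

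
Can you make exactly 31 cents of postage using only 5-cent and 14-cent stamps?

We need non-negative x, y with 5x + 14y = 31.
gcd(5, 14) = 1 divides 31, so integer solutions exist, but checking x = 0..6 shows none with y ≥ 0.
So 31 cannot be made with non-negative stamp counts.

No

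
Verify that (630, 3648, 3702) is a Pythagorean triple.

Compute a² + b²:
630² + 3648² = 396900 + 13307904 = 13704804
Compute c²:
3702² = 13704804
Since 13704804 = 13704804, it is a Pythagorean triple.

Yes, it is a Pythagorean triple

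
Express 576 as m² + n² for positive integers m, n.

No pair of positive integers m, n satisfies m² + n² = 576.

No solution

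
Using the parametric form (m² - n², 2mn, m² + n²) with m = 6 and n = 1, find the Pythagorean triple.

a = m² - n² = 36 - 1 = 35
b = 2mn = 2·6·1 = 12
c = m² + n² = 36 + 1 = 37
Verify: 35² + 12² = 1225 + 144 = 1369 = 37² ✓

(35, 12, 37)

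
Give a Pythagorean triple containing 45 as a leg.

We need the other leg and hypotenuse such that 45² + x² = c².
Take x = 1012, c = 1013: 45² + 1012² = 2025 + 1024144 = 1026169 = 1013² ✓
Triple: (45, 1012, 1013)

(45, 1012, 1013)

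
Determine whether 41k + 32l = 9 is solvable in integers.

Step 1: Compute gcd(41, 32).
gcd(41, 32) = 1

Step 2: Check divisibility.
Does 1 divide 9? 9 = 1 x 9, so yes.

By the theorem on linear Diophantine equations, 41k + 32l = 9 has integer solutions if and only if gcd(41, 32) divides 9. Since 1 | 9, solutions exist.

Yes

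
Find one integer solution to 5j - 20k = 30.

Step 1: Check solvability.
gcd(5, 20) = 5
Since 5 divides 30, solutions exist.

Step 2: Apply extended Euclidean algorithm to find gcd.
We find integers such that 5*x0 + 20*y0 = 5

Step 3: Scale the particular solution.
Multiply by 30/5 = 6:
j = 6, k = 0

Step 4: Verify.
5*(6) - 20*(0) = 30 = 30 ✓

j = 6, k = 0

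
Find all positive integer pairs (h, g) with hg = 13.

The positive divisors of 13 are: 1, 13.
Each divisor d gives the pair (d, 13/d):
(1, 13), (13, 1)

(1, 13), (13, 1)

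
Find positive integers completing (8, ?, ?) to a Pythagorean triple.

We need the other leg and hypotenuse such that 8² + x² = c².
Take x = 15, c = 17: 8² + 15² = 64 + 225 = 289 = 17² ✓
Triple: (15, 8, 17)

(15, 8, 17)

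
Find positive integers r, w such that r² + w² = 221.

Search for r with 221 - r² a perfect square.
r = 5: 221 - 5² = 221 - 25 = 196 = 14² ✓
So r = 5, w = 14.

r = 5, w = 14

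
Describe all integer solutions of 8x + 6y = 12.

Step 1: Compute gcd(8, 6) = 2.
Since 2 divides 12, solutions exist.

Step 2: Find a particular solution using extended Euclidean algorithm.
We get x₀ = 6, y₀ = -6.
Check: 8*6 + 6*-6 = 12 = 12 ✓

Step 3: Write the general solution.
x = 6 + (6/2)t = 6 + 3t
y = -6 - (8/2)t = -6 - 4t
for any integer t.

x = 6 + 3t, y = -6 - 4t for integer t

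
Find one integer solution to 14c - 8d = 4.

Step 1: Check solvability.
gcd(14, 8) = 2
Since 2 divides 4, solutions exist.

Step 2: Apply extended Euclidean algorithm to find gcd.
We find integers such that 14*x0 + 8*y0 = 2

Step 3: Scale the particular solution.
Multiply by 4/2 = 2:
c = -2, d = -4

Step 4: Verify.
14*(-2) - 8*(-4) = 4 = 4 ✓

c = -2, d = -4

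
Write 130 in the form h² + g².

We need to find integers h, g > 0 such that h² + g² = 130.
Trying h = 3: g² = 130 - 3² = 130 - 9 = 121
g = 11
Check: 3² + 11² = 9 + 121 = 130 ✓

130 = 3² + 11²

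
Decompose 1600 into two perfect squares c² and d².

We need to find integers c, d > 0 such that c² + d² = 1600.
Trying c = 24: d² = 1600 - 24² = 1600 - 576 = 1024
d = 32
Check: 24² + 32² = 576 + 1024 = 1600 ✓

1600 = 24² + 32²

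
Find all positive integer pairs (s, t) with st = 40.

The positive divisors of 40 are: 1, 2, 4, 5, 8, 10, 20, 40.
Each divisor d gives the pair (d, 40/d):
(1, 40), (2, 20), (4, 10), (5, 8), (8, 5), (10, 4), (20, 2), (40, 1)

(1, 40), (2, 20), (4, 10), (5, 8), (8, 5), (10, 4), (20, 2), (40, 1)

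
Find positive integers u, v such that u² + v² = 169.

Search for u with 169 - u² a perfect square.
u = 5: 169 - 5² = 169 - 25 = 144 = 12² ✓
So u = 5, v = 12.

u = 5, v = 12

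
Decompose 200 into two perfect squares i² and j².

We need to find integers i, j > 0 such that i² + j² = 200.
Trying i = 2: j² = 200 - 2² = 200 - 4 = 196
j = 14
Check: 2² + 14² = 4 + 196 = 200 ✓

200 = 2² + 14²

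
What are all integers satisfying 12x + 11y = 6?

Step 1: Compute gcd(12, 11) = 1.
Since 1 divides 6, solutions exist.

Step 2: Find a particular solution using extended Euclidean algorithm.
We get x₀ = 6, y₀ = -6.
Check: 12*6 + 11*-6 = 6 = 6 ✓

Step 3: Write the general solution.
x = 6 + (11/1)t = 6 + 11t
y = -6 - (12/1)t = -6 - 12t
for any integer t.

x = 6 + 11t, y = -6 - 12t for integer t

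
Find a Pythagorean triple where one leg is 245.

We need the other leg and hypotenuse such that 245² + x² = c².
Take x = 6000, c = 6005: 245² + 6000² = 60025 + 36000000 = 36060025 = 6005² ✓
Triple: (245, 6000, 6005)

(245, 6000, 6005)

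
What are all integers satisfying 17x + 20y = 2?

Step 1: Compute gcd(17, 20) = 1.
Since 1 divides 2, solutions exist.

Step 2: Find a particular solution using extended Euclidean algorithm.
We get x₀ = -14, y₀ = 12.
Check: 17*-14 + 20*12 = 2 = 2 ✓

Step 3: Write the general solution.
x = -14 + (20/1)t = -14 + 20t
y = 12 - (17/1)t = 12 - 17t
for any integer t.

x = -14 + 20t, y = 12 - 17t for integer t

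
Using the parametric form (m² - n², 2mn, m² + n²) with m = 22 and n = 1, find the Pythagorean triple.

a = m² - n² = 484 - 1 = 483
b = 2mn = 2·22·1 = 44
c = m² + n² = 484 + 1 = 485
Verify: 483² + 44² = 233289 + 1936 = 235225 = 485² ✓

(483, 44, 485)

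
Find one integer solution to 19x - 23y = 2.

Step 1: Check solvability.
gcd(19, 23) = 1
Since 1 divides 2, solutions exist.

Step 2: Apply extended Euclidean algorithm to find gcd.
We find integers such that 19*x0 + 23*y0 = 1

Step 3: Scale the particular solution.
Multiply by 2/1 = 2:
x = -12, y = -10

Step 4: Verify.
19*(-12) - 23*(-10) = 2 = 2 ✓

x = -12, y = -10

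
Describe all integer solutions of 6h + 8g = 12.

Step 1: Compute gcd(6, 8) = 2.
Since 2 divides 12, solutions exist.

Step 2: Find a particular solution using extended Euclidean algorithm.
We get h₀ = -6, g₀ = 6.
Check: 6*-6 + 8*6 = 12 = 12 ✓

Step 3: Write the general solution.
h = -6 + (8/2)t = -6 + 4t
g = 6 - (6/2)t = 6 - 3t
for any integer t.

h = -6 + 4t, g = 6 - 3t for integer t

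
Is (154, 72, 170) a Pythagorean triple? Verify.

Compute a² + b² = 154² + 72² = 23716 + 5184 = 28900
Compute c² = 170² = 28900
Since 28900 = 28900, confirmed.

Yes, it is a Pythagorean triple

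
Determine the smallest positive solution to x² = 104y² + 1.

We seek the smallest positive integers (x, y) with x² - 104y² = 1, i.e., x² = 104y² + 1.
Try successive y values:
y = 1: x² = 104·1² + 1 = 105, not a perfect square
y = 2: x² = 104·2² + 1 = 417, not a perfect square
y = 3: x² = 104·3² + 1 = 937, not a perfect square
... continuing the search (or via continued fractions) ...
y = 5: x² = 104·5² + 1 = 2601, x = 51 ✓

Verify: 51² - 104·5² = 2601 - 2600 = 1 ✓

x = 51, y = 5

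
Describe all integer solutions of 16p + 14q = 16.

Step 1: Compute gcd(16, 14) = 2.
Since 2 divides 16, solutions exist.

Step 2: Find a particular solution using extended Euclidean algorithm.
We get p₀ = 8, q₀ = -8.
Check: 16*8 + 14*-8 = 16 = 16 ✓

Step 3: Write the general solution.
p = 8 + (14/2)t = 8 + 7t
q = -8 - (16/2)t = -8 - 8t
for any integer t.

p = 8 + 7t, q = -8 - 8t for integer t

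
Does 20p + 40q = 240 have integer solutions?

Step 1: Compute gcd(20, 40).
gcd(20, 40) = 20

Step 2: Check divisibility.
Does 20 divide 240? 240 = 20 x 12, so yes.

By the theorem on linear Diophantine equations, 20p + 40q = 240 has integer solutions if and only if gcd(20, 40) divides 240. Since 20 | 240, solutions exist.

Yes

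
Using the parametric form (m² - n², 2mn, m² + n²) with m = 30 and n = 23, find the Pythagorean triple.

a = m² - n² = 30² - 23² = 900 - 529 = 371
b = 2mn = 2·30·23 = 1380
c = m² + n² = 900 + 529 = 1429
Verify: 371² + 1380² = 137641 + 1904400 = 2042041 = 1429² ✓

(371, 1380, 1429)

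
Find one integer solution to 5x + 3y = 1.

Step 1: Check solvability.
gcd(5, 3) = 1
Since 1 divides 1, solutions exist.

Step 2: Apply extended Euclidean algorithm to find gcd.
We find integers such that 5*x0 + 3*y0 = 1

Step 3: Scale the particular solution.
Multiply by 1/1 = 1:
x = -1, y = 2

Step 4: Verify.
5*(-1) + 3*(2) = 1 = 1 ✓

x = -1, y = 2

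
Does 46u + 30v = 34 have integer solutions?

Step 1: Compute gcd(46, 30).
gcd(46, 30) = 2

Step 2: Check divisibility.
Does 2 divide 34? 34 = 2 x 17, so yes.

By the theorem on linear Diophantine equations, 46u + 30v = 34 has integer solutions if and only if gcd(46, 30) divides 34. Since 2 | 34, solutions exist.

Yes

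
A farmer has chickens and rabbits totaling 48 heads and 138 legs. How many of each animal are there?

Let c = chickens, r = rabbits.
Heads: c + r = 48
Legs: 2c + 4r = 138
From the first equation, c = 48 - r. Substitute:
2(48 - r) + 4r = 138
96 + 2r = 138
r = (138 - 96)/2 = 21
c = 48 - 21 = 27

Chickens: 27, Rabbits: 21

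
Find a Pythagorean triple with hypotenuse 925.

We need a² + b² = 925² = 855625.
Trying: 43² + 924² = 1849 + 853776 = 855625 ✓

(43, 924, 925)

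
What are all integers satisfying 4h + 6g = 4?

Step 1: Compute gcd(4, 6) = 2.
Since 2 divides 4, solutions exist.

Step 2: Find a particular solution using extended Euclidean algorithm.
We get h₀ = -2, g₀ = 2.
Check: 4*-2 + 6*2 = 4 = 4 ✓

Step 3: Write the general solution.
h = -2 + (6/2)t = -2 + 3t
g = 2 - (4/2)t = 2 - 2t
for any integer t.

h = -2 + 3t, g = 2 - 2t for integer t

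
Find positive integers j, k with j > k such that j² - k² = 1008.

Factor: j² - k² = (j+k)(j-k) = 1008.
We need two factors of 1008 with the same parity.
Use j+k = 504 and j-k = 2 (product 504·2 = 1008).
Adding: 2j = 506, so j = 253.
Subtracting: 2k = 502, so k = 251.
Check: 253² - 251² = 64009 - 63001 = 1008 ✓

j = 253, k = 251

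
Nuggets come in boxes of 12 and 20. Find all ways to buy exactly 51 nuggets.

We need non-negative integers (x, y) with 12x + 20y = 51.
For each x in 0..4, check if 51 - 12x is a non-negative multiple of 20.
No x yields an integer y ≥ 0.

No solution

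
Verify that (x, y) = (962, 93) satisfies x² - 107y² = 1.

Compute x² = 962² = 925444
Compute 107y² = 107·93² = 107·8649 = 925443
x² - 107y² = 925444 - 925443 = 1
Since this equals 1, (962, 93) is a solution.

Yes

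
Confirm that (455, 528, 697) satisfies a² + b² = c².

Compute a² + b² = 455² + 528² = 207025 + 278784 = 485809
Compute c² = 697² = 485809
Since 485809 = 485809, confirmed.

Yes, it is a Pythagorean triple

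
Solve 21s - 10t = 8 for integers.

Step 1: Check solvability.
gcd(21, 10) = 1
Since 1 divides 8, solutions exist.

Step 2: Apply extended Euclidean algorithm to find gcd.
We find integers such that 21*x0 + 10*y0 = 1

Step 3: Scale the particular solution.
Multiply by 8/1 = 8:
s = 8, t = 16

Step 4: Verify.
21*(8) - 10*(16) = 8 = 8 ✓

s = 8, t = 16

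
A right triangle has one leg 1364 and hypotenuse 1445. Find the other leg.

a² = c² - b² = 2088025 - 1860496 = 227529
a = 477

477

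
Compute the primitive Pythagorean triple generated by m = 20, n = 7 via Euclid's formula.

a = m² - n² = 20² - 7² = 400 - 49 = 351
b = 2mn = 2·20·7 = 280
c = m² + n² = 400 + 49 = 449
Verify: 351² + 280² = 123201 + 78400 = 201601 = 449² ✓

(351, 280, 449)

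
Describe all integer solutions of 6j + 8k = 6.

Step 1: Compute gcd(6, 8) = 2.
Since 2 divides 6, solutions exist.

Step 2: Find a particular solution using extended Euclidean algorithm.
We get j₀ = -3, k₀ = 3.
Check: 6*-3 + 8*3 = 6 = 6 ✓

Step 3: Write the general solution.
j = -3 + (8/2)t = -3 + 4t
k = 3 - (6/2)t = 3 - 3t
for any integer t.

j = -3 + 4t, k = 3 - 3t for integer t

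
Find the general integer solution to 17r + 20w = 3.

Step 1: Compute gcd(17, 20) = 1.
Since 1 divides 3, solutions exist.

Step 2: Find a particular solution using extended Euclidean algorithm.
We get r₀ = -21, w₀ = 18.
Check: 17*-21 + 20*18 = 3 = 3 ✓

Step 3: Write the general solution.
r = -21 + (20/1)t = -21 + 20t
w = 18 - (17/1)t = 18 - 17t
for any integer t.

r = -21 + 20t, w = 18 - 17t for integer t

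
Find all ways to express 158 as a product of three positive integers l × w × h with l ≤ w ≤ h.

Iterate l from 1 to ⌊158^(1/3)⌋. For each l dividing 158, iterate w ≥ l with w dividing 158/l, and set h = 158/(l·w).
Triples found (2): (1×1×158), (1×2×79)

(1×1×158), (1×2×79)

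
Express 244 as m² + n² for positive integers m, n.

We need to find integers m, n > 0 such that m² + n² = 244.
Trying m = 10: n² = 244 - 10² = 244 - 100 = 144
n = 12
Check: 10² + 12² = 100 + 144 = 244 ✓

244 = 10² + 12²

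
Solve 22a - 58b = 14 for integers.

Step 1: Check solvability.
gcd(22, 58) = 2
Since 2 divides 14, solutions exist.

Step 2: Apply extended Euclidean algorithm to find gcd.
We find integers such that 22*x0 + 58*y0 = 2

Step 3: Scale the particular solution.
Multiply by 14/2 = 7:
a = 56, b = 21

Step 4: Verify.
22*(56) - 58*(21) = 14 = 14 ✓

a = 56, b = 21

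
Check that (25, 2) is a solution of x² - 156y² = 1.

Compute x² = 25² = 625
Compute 156y² = 156·2² = 156·4 = 624
x² - 156y² = 625 - 624 = 1
Since this equals 1, (25, 2) is a solution.

Yes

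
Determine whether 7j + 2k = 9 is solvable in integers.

Step 1: Compute gcd(7, 2).
gcd(7, 2) = 1

Step 2: Check divisibility.
Does 1 divide 9? 9 = 1 x 9, so yes.

By the theorem on linear Diophantine equations, 7j + 2k = 9 has integer solutions if and only if gcd(7, 2) divides 9. Since 1 | 9, solutions exist.

Yes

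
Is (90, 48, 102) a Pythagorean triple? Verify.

Compute a² + b² = 90² + 48² = 8100 + 2304 = 10404
Compute c² = 102² = 10404
Since 10404 = 10404, confirmed.

Yes, it is a Pythagorean triple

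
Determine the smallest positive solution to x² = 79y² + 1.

We seek the smallest positive integers (x, y) with x² - 79y² = 1, i.e., x² = 79y² + 1.
Try successive y values:
y = 1: x² = 79·1² + 1 = 80, not a perfect square
y = 2: x² = 79·2² + 1 = 317, not a perfect square
y = 3: x² = 79·3² + 1 = 712, not a perfect square
... continuing the search (or via continued fractions) ...
y = 9: x² = 79·9² + 1 = 6400, x = 80 ✓

Verify: 80² - 79·9² = 6400 - 6399 = 1 ✓

x = 80, y = 9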